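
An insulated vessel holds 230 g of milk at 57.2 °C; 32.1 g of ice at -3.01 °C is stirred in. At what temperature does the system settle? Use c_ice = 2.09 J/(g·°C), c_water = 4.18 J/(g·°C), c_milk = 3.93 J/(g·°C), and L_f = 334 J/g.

T_f ≈ 39.3 °C

Heat gained plus heat lost sum to zero:
warm ice to 0 °C: 32.1·2.09·(0 − (-3.01)) = 201.94; melt ice: 32.1·334 = 10721; meltwater 0→T: 32.1·4.18·T = 134.18 T; milk: 903.9(T − 57.2)
1038.1 T = 51703 − 10923 = 40780
T ≈ 39.28 °C — above 0 °C, consistent with complete melting.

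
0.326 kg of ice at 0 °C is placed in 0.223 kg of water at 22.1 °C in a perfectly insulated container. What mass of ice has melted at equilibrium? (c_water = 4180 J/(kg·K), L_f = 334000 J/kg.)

m_melted ≈ 0.0617 kg

Heat available from the water dropping to 0 °C: 0.223·4180·22.1 = 20600 J.
Fully melting the ice requires m_ice L_f = 0.326·334000 = 108884 J.
20600 J < 108884 J, so only part of the ice melts and the system sits at 0 °C.
m_melted·334000 = 20600  ⇒  m_melted ≈ 0.06168 kg.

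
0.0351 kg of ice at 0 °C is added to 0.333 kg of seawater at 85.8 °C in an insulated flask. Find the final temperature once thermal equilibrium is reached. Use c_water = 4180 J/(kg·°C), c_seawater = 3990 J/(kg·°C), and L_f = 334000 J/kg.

T_f ≈ 69.3 °C

Taking heat into each body as positive, Σ m c ΔT = 0:
latent heat to melt: 0.0351×334000 = 11723
  meltwater 0→T: 0.0351×4180×T = 146.72 T
  seawater: 1328.7(T − 85.8)
1475.4 T = 114000 − 11723 = 102276
T ≈ 69.32 °C — above 0 °C, consistent with complete melting.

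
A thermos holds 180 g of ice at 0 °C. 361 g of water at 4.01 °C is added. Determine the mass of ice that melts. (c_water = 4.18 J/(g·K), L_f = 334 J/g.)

Cooling the water to 0 °C releases 361·4.18·4.01 = 6051 J.
Fully melting the ice requires m_ice L_f = 180·334 = 60120 J.
6051 J < 60120 J, so only part of the ice melts and the system sits at 0 °C.
m_melted·334 = 6051  ⇒  m_melted ≈ 18.12 g.

m_melted ≈ 18.1 g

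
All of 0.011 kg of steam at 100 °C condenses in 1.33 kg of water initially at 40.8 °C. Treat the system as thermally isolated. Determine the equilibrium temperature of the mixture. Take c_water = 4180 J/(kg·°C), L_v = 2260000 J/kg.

T_f ≈ 45.7 °C

Conservation of energy gives ΣQ = 0:
latent heat released on condensation: 0.011×2260000 = 24860
  condensed water 100 °C→T: 45.98(T − 100)
  original water: 5559.4(T − 40.8)
5605.4 T = 24860 + 4598 + 226824 = 256282
T ≈ 45.72 °C — below 100 °C, confirming all the steam condensed.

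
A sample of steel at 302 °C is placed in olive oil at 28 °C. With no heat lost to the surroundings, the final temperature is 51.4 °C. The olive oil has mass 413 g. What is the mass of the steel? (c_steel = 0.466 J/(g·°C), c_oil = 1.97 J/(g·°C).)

|Q_steel| = |Q_oil|:
m×0.466×(302 − 51.4) = 413×1.97×(51.4 − 28)
116.78 m = 19038  ⇒  m ≈ 163 g

m ≈ 163 g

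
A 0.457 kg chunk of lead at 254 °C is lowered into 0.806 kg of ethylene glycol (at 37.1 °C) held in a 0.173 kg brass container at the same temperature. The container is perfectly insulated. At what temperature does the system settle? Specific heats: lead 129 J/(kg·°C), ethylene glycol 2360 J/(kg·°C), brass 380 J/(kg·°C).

T_f ≈ 43.4 °C

With ΣQ=0 the equilibrium temperature is the m·c-weighted mean:
T_f = (58.95×254 + 1902.2×37.1 + 65.74×37.1) / (58.95 + 1902.2 + 65.74)
    = 87983 / 2026.9 ≈ 43.41 °C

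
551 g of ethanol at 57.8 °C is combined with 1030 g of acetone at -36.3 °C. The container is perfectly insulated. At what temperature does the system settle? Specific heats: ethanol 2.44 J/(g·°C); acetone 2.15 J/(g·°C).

T_f ≈ -0.8 °C

Net heat exchanged in the isolated system is zero:
551·2.44·(T − 57.8) + 1030·2.15·(T − (-36.3)) = 0
1344.4(T − 57.8) + 2214.5(T − (-36.3)) = 0
(1344.4 + 2214.5) T = 1344.4·57.8 + 2214.5·(-36.3)
T = -2677.7/3558.9 ≈ -0.75 °C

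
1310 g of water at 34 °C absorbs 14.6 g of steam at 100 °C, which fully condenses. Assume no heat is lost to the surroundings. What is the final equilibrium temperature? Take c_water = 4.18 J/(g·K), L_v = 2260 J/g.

T_f ≈ 40.7 °C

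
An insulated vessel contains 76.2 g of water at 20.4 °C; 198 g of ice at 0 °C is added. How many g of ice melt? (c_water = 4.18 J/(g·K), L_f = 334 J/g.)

m_melted ≈ 19.5 g

Cooling the water to 0 °C releases 76.2·4.18·20.4 = 6497.7 J.
To melt every bit of ice: 198·334 = 66132 J.
6497.7 J < 66132 J, so only part of the ice melts and the system sits at 0 °C.
Mass melted = 6497.7/334 ≈ 19.45 g.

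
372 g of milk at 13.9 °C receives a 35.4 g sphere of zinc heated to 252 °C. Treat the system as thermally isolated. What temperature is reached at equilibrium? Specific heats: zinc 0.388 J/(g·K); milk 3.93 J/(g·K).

T_f = Σ m_i c_i T_i / Σ m_i c_i:
T_f = (13.74*252 + 1462*13.9) / (13.74 + 1462)
    = 23783 / 1475.7 ≈ 16.12 °C

T_f ≈ 16.1 °C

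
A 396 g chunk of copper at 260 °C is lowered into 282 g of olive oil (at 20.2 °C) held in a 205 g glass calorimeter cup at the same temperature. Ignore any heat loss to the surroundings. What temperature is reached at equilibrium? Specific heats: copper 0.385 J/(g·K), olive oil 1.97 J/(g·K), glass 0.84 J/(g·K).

Setting the total heat transfer to zero:
396×0.385×(T − 260) + 282×1.97×(T − 20.2) + 205×0.84×(T − 20.2) = 0
152.46(T − 260) + 555.54(T − 20.2) + 172.2(T − 20.2) = 0
880.2 T = 54340
T = 54340/880.2 ≈ 61.74 °C

T_f ≈ 61.7 °C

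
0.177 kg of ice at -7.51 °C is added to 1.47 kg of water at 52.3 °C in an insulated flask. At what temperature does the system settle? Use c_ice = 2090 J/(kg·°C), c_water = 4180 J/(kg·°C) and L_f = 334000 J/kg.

T_f ≈ 37.7 °C

Let T be the final temperature. ΣQ_i = 0:
ice -7.51→0 °C: 0.177·2090·7.51 = 2778.2
  melt ice: 0.177·334000 = 59118
  warm the meltwater: 739.86 T
  water: 6144.6(T − 52.3)
6884.5 T = 321363 − 61896 = 259466
T ≈ 37.69 °C. Since T > 0 °C, the all-ice-melts assumption holds.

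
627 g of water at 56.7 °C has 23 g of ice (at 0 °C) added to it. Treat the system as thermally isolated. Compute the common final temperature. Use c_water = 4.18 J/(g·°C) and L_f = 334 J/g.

Energy conservation, ΣQ = 0:
latent heat to melt: 23×334 = 7682
  meltwater 0→T: 23×4.18×T = 96.14 T
  water: 2620.9(T − 56.7)
2717 T = 148603 − 7682 = 140921
T ≈ 51.87 °C. Since T > 0 °C, the all-ice-melts assumption holds.

T_f ≈ 51.9 °C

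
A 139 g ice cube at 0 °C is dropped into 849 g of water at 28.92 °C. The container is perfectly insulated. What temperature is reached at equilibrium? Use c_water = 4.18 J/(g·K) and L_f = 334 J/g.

T_f ≈ 13.6 °C

Net heat exchanged in the isolated system is zero:
melt ice: 139×334 = 46426
  meltwater 0→T: 139×4.18×T = 581.02 T
  water cools: 849×4.18×(T − 28.92) = 3548.8(T − 28.92)
4129.8 T = 102632 − 46426 = 56206
T ≈ 13.61 °C. Since T > 0 °C, the all-ice-melts assumption holds.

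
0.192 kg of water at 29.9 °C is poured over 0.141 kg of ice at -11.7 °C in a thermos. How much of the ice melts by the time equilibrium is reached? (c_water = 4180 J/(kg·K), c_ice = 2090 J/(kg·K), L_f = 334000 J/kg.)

Cooling the water to 0 °C releases 0.192×4180×29.9 = 23997 J.
Of that, 0.141×2090×11.7 = 3447.9 J goes to bring the ice to 0 °C, leaving 20549 J.
To melt every bit of ice: 0.141×334000 = 47094 J.
That's not enough to melt it all — equilibrium is at 0 °C with ice remaining.
m_melted×334000 = 20549  ⇒  m_melted ≈ 0.06152 kg.

m_melted ≈ 0.0615 kg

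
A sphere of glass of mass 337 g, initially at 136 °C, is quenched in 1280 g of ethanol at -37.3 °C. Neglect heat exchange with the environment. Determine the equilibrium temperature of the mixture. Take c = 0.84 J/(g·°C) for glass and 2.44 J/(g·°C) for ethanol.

Conservation of energy gives ΣQ = 0:
337*0.84*(T − 136) + 1280*2.44*(T − (-37.3)) = 0
283.08(T − 136) + 3123.2(T − (-37.3)) = 0
3406.3 T = -77996
T = -77996 / 3406.3 = -22.9 °C

T_f ≈ -22.9 °C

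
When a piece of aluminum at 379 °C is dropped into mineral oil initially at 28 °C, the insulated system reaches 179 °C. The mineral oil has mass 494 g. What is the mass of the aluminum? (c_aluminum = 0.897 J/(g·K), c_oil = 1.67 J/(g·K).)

m ≈ 694 g

Taking heat into each body as positive, Σ m c ΔT = 0:
m×0.897×(179 − 379) + 494×1.67×(179 − 28) = 0
-179.4 m = -124572
m = -124572/-179.4 ≈ 694.4 g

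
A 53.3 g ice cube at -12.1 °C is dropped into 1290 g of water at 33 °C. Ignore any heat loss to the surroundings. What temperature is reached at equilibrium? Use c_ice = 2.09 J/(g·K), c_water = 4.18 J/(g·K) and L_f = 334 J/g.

T_f ≈ 28.3 °C

Conservation of energy gives ΣQ = 0:
ice -12.1→0 °C: 53.3·2.09·12.1 = 1347.9; melt ice: 53.3·334 = 17802; warm the meltwater: 222.79 T; water: 5392.2(T − 33)
5615 T = 177943 − 19150 = 158792
T ≈ 28.28 °C (positive, so assuming full melt was valid).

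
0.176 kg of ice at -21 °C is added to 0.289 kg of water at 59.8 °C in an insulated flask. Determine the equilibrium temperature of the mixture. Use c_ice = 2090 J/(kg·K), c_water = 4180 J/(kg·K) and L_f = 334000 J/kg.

T_f ≈ 2.9 °C

Taking heat into each body as positive, Σ m c ΔT = 0:
ice -21→0 °C: 0.176×2090×21 = 7724.6
  fusion: m_ice L_f = 0.176×334000 = 58784
  meltwater 0→T: 0.176×4180×T = 735.68 T
  water cools: 0.289×4180×(T − 59.8) = 1208(T − 59.8)
1943.7 T = 72240 − 66509 = 5731
T ≈ 2.95 °C (positive, so assuming full melt was valid).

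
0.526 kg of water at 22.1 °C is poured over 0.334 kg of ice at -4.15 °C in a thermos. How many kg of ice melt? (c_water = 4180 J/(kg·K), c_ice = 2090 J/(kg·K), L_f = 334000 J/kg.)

Heat available from the water dropping to 0 °C: 0.526·4180·22.1 = 48591 J.
Warming the ice to 0 °C takes 0.334·2090·4.15 = 2896.9 J, leaving 45694 J for melting.
Fully melting the ice requires m_ice L_f = 0.334·334000 = 111556 J.
45694 J < 111556 J, so only part of the ice melts and the system sits at 0 °C.
Mass melted = 45694/334000 ≈ 0.1368 kg.

m_melted ≈ 0.137 kg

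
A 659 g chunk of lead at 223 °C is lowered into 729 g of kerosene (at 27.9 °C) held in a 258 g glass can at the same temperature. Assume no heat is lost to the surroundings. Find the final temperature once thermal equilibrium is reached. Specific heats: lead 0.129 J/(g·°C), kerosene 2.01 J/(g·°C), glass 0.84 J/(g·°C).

T_f ≈ 37.3 °C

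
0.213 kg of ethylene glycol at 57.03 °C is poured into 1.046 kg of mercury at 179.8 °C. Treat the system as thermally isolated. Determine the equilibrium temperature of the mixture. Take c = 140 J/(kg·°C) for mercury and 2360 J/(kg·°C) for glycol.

|Q_mercury| = |Q_glycol|:
1.046×140×(179.8 − T) = 0.213×2360×(T − 57.03)
146.44(179.8 − T) = 502.68(T − 57.03)
649.12 T = 54998  ⇒  T ≈ 84.73 °C

T_f ≈ 84.7 °C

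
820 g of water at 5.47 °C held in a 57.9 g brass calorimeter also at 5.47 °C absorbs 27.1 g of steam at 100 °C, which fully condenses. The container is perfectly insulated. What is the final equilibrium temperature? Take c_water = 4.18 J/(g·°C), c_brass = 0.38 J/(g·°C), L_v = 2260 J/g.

T_f ≈ 25.7 °C

Sum of m c ΔT and latent-heat terms is zero:
latent heat released on condensation: 27.1·2260 = 61246; condensed water 100 °C→T: 113.28(T − 100); water warms: 820·4.18·(T − 5.47) = 3427.6(T − 5.47); cup: 22(T − 5.47)
3562.9 T = 61246 + 11328 + 18869 = 91443
T ≈ 25.67 °C, under the boiling point, so the assumption holds.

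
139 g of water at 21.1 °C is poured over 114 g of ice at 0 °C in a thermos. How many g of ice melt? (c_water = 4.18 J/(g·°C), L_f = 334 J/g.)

Heat available from the water dropping to 0 °C: 139×4.18×21.1 = 12260 J.
Melting all 114 g of ice would need 114×334 = 38076 J.
That's not enough to melt it all — equilibrium is at 0 °C with ice remaining.
m_melted×334 = 12260  ⇒  m_melted ≈ 36.71 g.

m_melted ≈ 36.7 g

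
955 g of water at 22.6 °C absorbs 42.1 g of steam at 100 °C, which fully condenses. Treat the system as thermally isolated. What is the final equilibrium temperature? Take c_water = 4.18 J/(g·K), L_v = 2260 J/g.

T_f ≈ 48.7 °C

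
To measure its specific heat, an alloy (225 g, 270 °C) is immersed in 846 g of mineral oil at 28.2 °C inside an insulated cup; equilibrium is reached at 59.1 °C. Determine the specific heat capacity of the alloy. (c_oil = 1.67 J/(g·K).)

Heat lost by the alloy = heat gained by the oil:
225·c·(270 − 59.1) = 846·1.67·(59.1 − 28.2)
47452 c = 43656  ⇒  c ≈ 0.92 J/(g·K)

c ≈ 0.92 J/(g·K)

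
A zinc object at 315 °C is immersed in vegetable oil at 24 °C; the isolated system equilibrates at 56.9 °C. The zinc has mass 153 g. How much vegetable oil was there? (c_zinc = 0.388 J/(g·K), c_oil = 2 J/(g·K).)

m ≈ 233 g

Heat gained plus heat lost sum to zero:
153·0.388·(56.9 − 315) + m·2·(56.9 − 24) = 0
65.8 m = 15322
m = 15322/65.8 ≈ 232.9 g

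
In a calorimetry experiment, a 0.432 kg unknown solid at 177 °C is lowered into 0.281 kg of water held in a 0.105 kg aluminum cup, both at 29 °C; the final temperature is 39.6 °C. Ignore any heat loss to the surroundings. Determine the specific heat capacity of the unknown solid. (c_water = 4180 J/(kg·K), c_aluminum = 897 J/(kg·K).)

Taking heat into each body as positive, Σ m c ΔT = 0:
0.432·c·(39.6 − 177) + 0.281·4180·(39.6 − 29) + 0.105·897·(39.6 − 29) = 0
-59.36 c = -13449
c = -13449/-59.36 ≈ 226.6 J/(kg·K)

c ≈ 227 J/(kg·K)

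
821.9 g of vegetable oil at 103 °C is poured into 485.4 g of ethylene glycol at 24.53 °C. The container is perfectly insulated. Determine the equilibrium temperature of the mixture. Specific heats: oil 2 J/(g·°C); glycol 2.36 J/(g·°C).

T_f ≈ 70.8 °C

Setting the total heat transfer to zero:
821.9·2·(T − 103) + 485.4·2.36·(T − 24.53) = 0
(1643.8 + 1145.5) T = 1643.8·103 + 1145.5·24.53
T = 197412 / 2789.3 = 70.8 °C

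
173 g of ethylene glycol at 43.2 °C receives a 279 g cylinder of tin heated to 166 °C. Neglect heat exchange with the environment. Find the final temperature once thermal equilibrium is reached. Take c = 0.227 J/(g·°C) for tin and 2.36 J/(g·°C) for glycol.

T_f = Σ m_i c_i T_i / Σ m_i c_i:
T_f = (63.33×166 + 408.28×43.2) / (63.33 + 408.28)
    = 28151 / 471.61 ≈ 59.69 °C

T_f ≈ 59.7 °C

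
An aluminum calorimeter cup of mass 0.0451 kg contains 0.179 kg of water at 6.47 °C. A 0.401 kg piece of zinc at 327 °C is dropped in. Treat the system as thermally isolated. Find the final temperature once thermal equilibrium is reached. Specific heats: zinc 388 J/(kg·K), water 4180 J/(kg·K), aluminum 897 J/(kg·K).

Energy conservation, ΣQ = 0:
0.401*388*(T − 327) + 0.179*4180*(T − 6.47) + 0.0451*897*(T − 6.47) = 0
155.59(T − 327) + 748.22(T − 6.47) + 40.45(T − 6.47) = 0
(155.59 + 748.22 + 40.45) T = 155.59*327 + 748.22*6.47 + 40.45*6.47
T = 55980 / 944.26 = 59.3 °C

T_f ≈ 59.3 °C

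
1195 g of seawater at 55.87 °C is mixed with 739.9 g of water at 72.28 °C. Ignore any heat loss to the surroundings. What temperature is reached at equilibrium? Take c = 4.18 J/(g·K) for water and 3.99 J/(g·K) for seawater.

T_f ≈ 62.3 °C

Net heat exchanged in the isolated system is zero:
739.9×4.18×(T − 72.28) + 1195×3.99×(T − 55.87) = 0
3092.8(T − 72.28) + 4768.1(T − 55.87) = 0
7860.8 T = 489937
T = 489937 / 7860.8 = 62.3 °C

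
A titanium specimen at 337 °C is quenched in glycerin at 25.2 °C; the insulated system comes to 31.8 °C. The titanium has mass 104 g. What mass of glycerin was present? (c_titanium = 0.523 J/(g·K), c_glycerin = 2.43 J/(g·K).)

|Q_titanium| = |Q_glycerin|:
104·0.523·(337 − 31.8) = m·2.43·(31.8 − 25.2)
16.04 m = 16600  ⇒  m ≈ 1035 g

m ≈ 1040 g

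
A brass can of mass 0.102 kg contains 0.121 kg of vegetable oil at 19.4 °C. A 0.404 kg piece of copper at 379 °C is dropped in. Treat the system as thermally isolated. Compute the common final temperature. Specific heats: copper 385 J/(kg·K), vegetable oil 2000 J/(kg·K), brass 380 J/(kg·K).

Heat gained plus heat lost sum to zero:
0.404×385×(T − 379) + 0.121×2000×(T − 19.4) + 0.102×380×(T − 19.4) = 0
155.54(T − 379) + 242(T − 19.4) + 38.76(T − 19.4) = 0
436.3 T = 64396
T = 64396/436.3 ≈ 147.60 °C

T_f ≈ 147.6 °C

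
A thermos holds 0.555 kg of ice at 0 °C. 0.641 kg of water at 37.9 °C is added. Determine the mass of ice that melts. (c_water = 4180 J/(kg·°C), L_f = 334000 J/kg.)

m_melted ≈ 0.304 kg

Cooling the water to 0 °C releases 0.641×4180×37.9 = 101549 J.
Fully melting the ice requires m_ice L_f = 0.555×334000 = 185370 J.
Since 101549 < 185370 J, not all the ice melts; equilibrium is at 0 °C.
m_melted×334000 = 101549  ⇒  m_melted ≈ 0.304 kg.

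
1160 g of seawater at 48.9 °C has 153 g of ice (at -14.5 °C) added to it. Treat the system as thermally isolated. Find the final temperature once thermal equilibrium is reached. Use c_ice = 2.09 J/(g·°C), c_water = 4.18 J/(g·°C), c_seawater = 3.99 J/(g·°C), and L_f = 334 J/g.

T_f ≈ 32.4 °C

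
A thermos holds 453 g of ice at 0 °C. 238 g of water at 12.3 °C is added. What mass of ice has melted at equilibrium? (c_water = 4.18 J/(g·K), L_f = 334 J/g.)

Cooling the water to 0 °C releases 238·4.18·12.3 = 12237 J.
Melting all 453 g of ice would need 453·334 = 151302 J.
12237 J < 151302 J, so only part of the ice melts and the system sits at 0 °C.
m_melt = 12237 / L_f = 36.64 g.

m_melted ≈ 36.6 g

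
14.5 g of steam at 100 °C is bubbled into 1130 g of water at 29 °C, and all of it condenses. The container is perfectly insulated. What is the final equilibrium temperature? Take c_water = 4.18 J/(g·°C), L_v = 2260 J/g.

Energy balance with sensible and latent terms:
latent heat released on condensation: 14.5·2260 = 32770; condensed water 100 °C→T: 60.61(T − 100); water warms: 1130·4.18·(T − 29) = 4723.4(T − 29)
4784 T = 32770 + 6061 + 136979 = 175810
T ≈ 36.75 °C (< 100 °C, so full condensation is consistent).

T_f ≈ 36.7 °C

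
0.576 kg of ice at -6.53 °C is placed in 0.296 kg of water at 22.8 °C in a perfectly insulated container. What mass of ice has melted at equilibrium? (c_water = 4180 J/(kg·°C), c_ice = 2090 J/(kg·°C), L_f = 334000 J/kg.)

m_melted ≈ 0.0609 kg

Cooling the water to 0 °C releases 0.296×4180×22.8 = 28210 J.
Warming the ice to 0 °C takes 0.576×2090×6.53 = 7861.1 J, leaving 20349 J for melting.
Melting all 0.576 kg of ice would need 0.576×334000 = 192384 J.
That's not enough to melt it all — equilibrium is at 0 °C with ice remaining.
m_melted×334000 = 20349  ⇒  m_melted ≈ 0.06092 kg.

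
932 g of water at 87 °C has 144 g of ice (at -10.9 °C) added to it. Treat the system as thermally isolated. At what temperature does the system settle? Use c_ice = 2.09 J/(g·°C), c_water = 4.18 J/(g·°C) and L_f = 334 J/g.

T_f ≈ 63.9 °C

Net heat exchanged in the isolated system is zero:
warm ice to 0 °C: 144·2.09·(0 − (-10.9)) = 3280.5
  fusion: m_ice L_f = 144·334 = 48096
  meltwater 0→T: 144·4.18·T = 601.92 T
  water: 3895.8(T − 87)
4497.7 T = 338931 − 51376 = 287555
T ≈ 63.93 °C — above 0 °C, consistent with complete melting.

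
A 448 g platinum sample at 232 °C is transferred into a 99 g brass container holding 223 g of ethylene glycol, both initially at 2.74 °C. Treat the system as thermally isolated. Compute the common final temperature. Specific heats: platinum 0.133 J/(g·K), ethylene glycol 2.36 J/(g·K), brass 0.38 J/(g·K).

T_f = Σ m_i c_i T_i / Σ m_i c_i:
T_f = (59.58×232 + 526.28×2.74 + 37.62×2.74) / (59.58 + 526.28 + 37.62)
    = 15369 / 623.48 ≈ 24.65 °C

T_f ≈ 24.6 °C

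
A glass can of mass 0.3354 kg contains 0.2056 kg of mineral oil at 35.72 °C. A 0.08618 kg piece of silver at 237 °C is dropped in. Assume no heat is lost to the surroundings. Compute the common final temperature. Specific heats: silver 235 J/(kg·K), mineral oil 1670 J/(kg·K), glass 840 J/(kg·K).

T_f ≈ 42.0 °C

Energy conservation, ΣQ = 0:
0.08618·235·(T − 237) + 0.2056·1670·(T − 35.72) + 0.3354·840·(T − 35.72) = 0
20.25(T − 237) + 343.35(T − 35.72) + 281.74(T − 35.72) = 0
645.34 T = 27128
T ≈ 42.04 °C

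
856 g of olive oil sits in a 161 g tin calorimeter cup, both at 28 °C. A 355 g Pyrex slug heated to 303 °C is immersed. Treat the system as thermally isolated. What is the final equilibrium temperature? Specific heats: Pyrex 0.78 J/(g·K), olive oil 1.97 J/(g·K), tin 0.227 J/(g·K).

Taking heat into each body as positive, Σ m c ΔT = 0:
355*0.78*(T − 303) + 856*1.97*(T − 28) + 161*0.227*(T − 28) = 0
276.9(T − 303) + 1686.3(T − 28) + 36.55(T − 28) = 0
1999.8 T = 132141
T = 132141 / 1999.8 = 66.1 °C

T_f ≈ 66.1 °C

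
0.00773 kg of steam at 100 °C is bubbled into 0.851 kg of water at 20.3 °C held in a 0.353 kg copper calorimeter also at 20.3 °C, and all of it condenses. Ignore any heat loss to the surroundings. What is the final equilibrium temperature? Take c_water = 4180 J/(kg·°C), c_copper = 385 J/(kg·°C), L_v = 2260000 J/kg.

Energy balance with sensible and latent terms:
latent heat released on condensation: 0.00773·2260000 = 17470; condensed water 100 °C→T: 32.31(T − 100); water warms: 0.851·4180·(T − 20.3) = 3557.2(T − 20.3); copper cup: 0.353·385·(T − 20.3) = 135.91(T − 20.3)
3725.4 T = 17470 + 3231.1 + 74970 = 95671
T ≈ 25.68 °C (< 100 °C, so full condensation is consistent).

T_f ≈ 25.7 °C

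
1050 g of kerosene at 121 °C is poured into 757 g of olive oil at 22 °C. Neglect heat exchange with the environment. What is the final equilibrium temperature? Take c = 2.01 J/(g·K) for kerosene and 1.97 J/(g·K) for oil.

Heat lost by the kerosene equals heat gained by the oil:
1050*2.01*(121 − T) = 757*1.97*(T − 22)
2110.5(121 − T) = 1491.3(T − 22)
3601.8 T = 288179  ⇒  T ≈ 80.01 °C

T_f ≈ 80.0 °C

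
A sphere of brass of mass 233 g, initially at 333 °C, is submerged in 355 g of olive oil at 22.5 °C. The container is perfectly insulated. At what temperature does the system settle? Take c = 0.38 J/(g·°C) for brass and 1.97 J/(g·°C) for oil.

Heat lost by the brass equals heat gained by the oil:
233*0.38*(333 − T) = 355*1.97*(T − 22.5)
88.54(333 − T) = 699.35(T − 22.5)
787.89 T = 45219  ⇒  T ≈ 57.39 °C

T_f ≈ 57.4 °C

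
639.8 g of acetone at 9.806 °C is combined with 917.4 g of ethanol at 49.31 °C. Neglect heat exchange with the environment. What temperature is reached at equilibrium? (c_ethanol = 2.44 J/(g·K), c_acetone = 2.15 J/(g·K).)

T_f ≈ 34.3 °C

Net heat exchanged in the isolated system is zero:
917.4*2.44*(T − 49.31) + 639.8*2.15*(T − 9.806) = 0
2238.5(T − 49.31) + 1375.6(T − 9.806) = 0
(2238.5 + 1375.6) T = 2238.5*49.31 + 1375.6*9.806
T = 123867/3614 ≈ 34.27 °C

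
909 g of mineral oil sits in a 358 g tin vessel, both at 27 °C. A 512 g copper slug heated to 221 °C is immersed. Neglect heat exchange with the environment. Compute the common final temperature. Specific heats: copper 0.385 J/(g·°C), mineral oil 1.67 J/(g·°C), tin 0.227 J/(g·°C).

T_f ≈ 48.3 °C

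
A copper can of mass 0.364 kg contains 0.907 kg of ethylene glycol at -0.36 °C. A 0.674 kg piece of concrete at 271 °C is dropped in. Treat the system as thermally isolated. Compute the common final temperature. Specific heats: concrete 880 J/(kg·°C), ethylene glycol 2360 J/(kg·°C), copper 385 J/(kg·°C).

T_f ≈ 55.6 °C

T_f is the heat-capacity-weighted average of the initial temperatures:
T_f = (593.12×271 + 2140.5×(-0.36) + 140.14×(-0.36)) / (593.12 + 2140.5 + 140.14)
    = 159914 / 2873.8 ≈ 55.65 °C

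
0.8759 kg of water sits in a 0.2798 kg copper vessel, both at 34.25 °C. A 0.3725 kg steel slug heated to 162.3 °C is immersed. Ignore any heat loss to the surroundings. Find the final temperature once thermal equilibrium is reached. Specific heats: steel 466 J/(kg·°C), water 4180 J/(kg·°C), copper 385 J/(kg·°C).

T_f ≈ 39.9 °C

T_f is the heat-capacity-weighted average of the initial temperatures:
T_f = (173.59*162.3 + 3661.3*34.25 + 107.72*34.25) / (173.59 + 3661.3 + 107.72)
    = 157261 / 3942.6 ≈ 39.89 °C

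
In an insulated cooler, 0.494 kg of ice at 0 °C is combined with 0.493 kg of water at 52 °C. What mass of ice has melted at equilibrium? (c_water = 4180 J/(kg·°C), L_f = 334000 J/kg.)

m_melted ≈ 0.321 kg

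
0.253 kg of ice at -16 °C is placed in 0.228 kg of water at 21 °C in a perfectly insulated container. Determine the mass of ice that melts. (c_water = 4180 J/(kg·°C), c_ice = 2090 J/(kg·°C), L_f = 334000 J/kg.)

m_melted ≈ 0.0346 kg

Cooling the water to 0 °C releases 0.228·4180·21 = 20014 J.
Warming the ice to 0 °C takes 0.253·2090·16 = 8460.3 J, leaving 11554 J for melting.
Melting all 0.253 kg of ice would need 0.253·334000 = 84502 J.
Since 11554 < 84502 J, not all the ice melts; equilibrium is at 0 °C.
m_melt = 11554 / L_f = 0.03459 kg.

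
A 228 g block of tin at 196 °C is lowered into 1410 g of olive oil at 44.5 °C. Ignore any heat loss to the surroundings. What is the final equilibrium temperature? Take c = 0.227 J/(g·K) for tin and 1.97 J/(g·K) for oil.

Set heat shed by the hot body equal to heat absorbed by the cold body:
228×0.227×(196 − T) = 1410×1.97×(T − 44.5)
51.76(196 − T) = 2777.7(T − 44.5)
2829.5 T = 133752  ⇒  T ≈ 47.27 °C

T_f ≈ 47.3 °C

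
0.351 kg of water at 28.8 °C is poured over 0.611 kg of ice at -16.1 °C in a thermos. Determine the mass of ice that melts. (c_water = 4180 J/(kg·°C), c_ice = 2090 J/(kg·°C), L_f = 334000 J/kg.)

m_melted ≈ 0.065 kg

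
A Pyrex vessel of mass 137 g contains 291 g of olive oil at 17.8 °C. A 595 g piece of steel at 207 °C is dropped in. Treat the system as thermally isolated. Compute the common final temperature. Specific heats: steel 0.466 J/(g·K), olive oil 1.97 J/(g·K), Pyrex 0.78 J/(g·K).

T_f ≈ 72.6 °C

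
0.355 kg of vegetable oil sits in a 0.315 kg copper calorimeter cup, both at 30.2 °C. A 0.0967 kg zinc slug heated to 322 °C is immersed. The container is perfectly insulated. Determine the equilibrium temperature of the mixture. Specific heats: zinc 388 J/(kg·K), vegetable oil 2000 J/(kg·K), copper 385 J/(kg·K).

T_f ≈ 42.8 °C

Energy conservation, ΣQ = 0:
0.0967×388×(T − 322) + 0.355×2000×(T − 30.2) + 0.315×385×(T − 30.2) = 0
37.52(T − 322) + 710(T − 30.2) + 121.28(T − 30.2) = 0
(37.52 + 710 + 121.28) T = 37.52×322 + 710×30.2 + 121.28×30.2
T = 37186 / 868.79 = 42.8 °C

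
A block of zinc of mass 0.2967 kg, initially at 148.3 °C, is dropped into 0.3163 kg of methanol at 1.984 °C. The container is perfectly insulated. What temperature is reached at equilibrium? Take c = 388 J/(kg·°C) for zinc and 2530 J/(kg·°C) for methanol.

T_f = Σ m_i c_i T_i / Σ m_i c_i:
T_f = (115.12×148.3 + 800.24×1.984) / (115.12 + 800.24)
    = 18660 / 915.36 ≈ 20.39 °C

T_f ≈ 20.4 °C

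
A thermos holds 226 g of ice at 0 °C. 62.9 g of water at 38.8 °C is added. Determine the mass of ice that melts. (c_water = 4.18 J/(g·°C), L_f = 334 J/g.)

Cooling the water to 0 °C releases 62.9×4.18×38.8 = 10201 J.
To melt every bit of ice: 226×334 = 75484 J.
That's not enough to melt it all — equilibrium is at 0 °C with ice remaining.
m_melt = 10201 / L_f = 30.54 g.

m_melted ≈ 30.5 g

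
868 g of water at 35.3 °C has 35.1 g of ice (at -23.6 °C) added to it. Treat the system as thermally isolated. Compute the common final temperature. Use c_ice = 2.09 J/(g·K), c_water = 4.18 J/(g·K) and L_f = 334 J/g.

T_f ≈ 30.4 °C

Net heat exchanged in the isolated system is zero:
ice -23.6→0 °C: 35.1·2.09·23.6 = 1731.3
  melt ice: 35.1·334 = 11723
  warm the meltwater: 146.72 T
  water: 3628.2(T − 35.3)
3775 T = 128077 − 13455 = 114622
T ≈ 30.36 °C — above 0 °C, consistent with complete melting.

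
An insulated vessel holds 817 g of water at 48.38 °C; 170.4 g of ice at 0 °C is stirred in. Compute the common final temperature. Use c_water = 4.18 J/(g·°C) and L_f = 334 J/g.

Net heat exchanged in the isolated system is zero:
melt ice: 170.4·334 = 56914; meltwater 0→T: 170.4·4.18·T = 712.27 T; water: 3415.1(T − 48.38)
4127.3 T = 165221 − 56914 = 108307
T ≈ 26.24 °C. Since T > 0 °C, the all-ice-melts assumption holds.

T_f ≈ 26.2 °C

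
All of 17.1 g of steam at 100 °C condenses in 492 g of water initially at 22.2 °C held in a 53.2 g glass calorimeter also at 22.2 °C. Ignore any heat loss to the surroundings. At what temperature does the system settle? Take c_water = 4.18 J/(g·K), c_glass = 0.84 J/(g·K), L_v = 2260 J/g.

Let T be the final temperature. ΣQ_i = 0:
condense steam: −17.1×2260 = −38646
  condensed water 100 °C→T: 71.48(T − 100)
  water warms: 492×4.18×(T − 22.2) = 2056.6(T − 22.2)
  glass cup: 53.2×0.84×(T − 22.2) = 44.69(T − 22.2)
2172.7 T = 38646 + 7147.8 + 46648 = 92442
T ≈ 42.55 °C, under the boiling point, so the assumption holds.

T_f ≈ 42.5 °C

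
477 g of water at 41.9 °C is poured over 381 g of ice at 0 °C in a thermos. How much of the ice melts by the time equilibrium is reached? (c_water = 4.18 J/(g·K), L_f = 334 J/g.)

m_melted ≈ 250 g

Cooling the water to 0 °C releases 477×4.18×41.9 = 83543 J.
Melting all 381 g of ice would need 381×334 = 127254 J.
83543 J < 127254 J, so only part of the ice melts and the system sits at 0 °C.
Mass melted = 83543/334 ≈ 250.1 g.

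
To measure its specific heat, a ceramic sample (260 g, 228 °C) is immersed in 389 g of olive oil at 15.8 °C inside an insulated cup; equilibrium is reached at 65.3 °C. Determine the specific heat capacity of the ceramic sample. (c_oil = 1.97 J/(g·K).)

Heat lost by the ceramic sample = heat gained by the oil:
260×c×(228 − 65.3) = 389×1.97×(65.3 − 15.8)
42302 c = 37933  ⇒  c ≈ 0.8967 J/(g·K)

c ≈ 0.897 J/(g·K)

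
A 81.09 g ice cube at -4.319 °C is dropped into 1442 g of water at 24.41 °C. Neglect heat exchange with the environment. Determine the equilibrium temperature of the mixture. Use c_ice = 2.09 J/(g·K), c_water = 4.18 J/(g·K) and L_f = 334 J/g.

T_f ≈ 18.7 °C

Energy balance with sensible and latent terms:
ice -4.319→0 °C: 81.09×2.09×4.319 = 731.98; latent heat to melt: 81.09×334 = 27084; meltwater 0→T: 81.09×4.18×T = 338.96 T; water: 6027.6(T − 24.41)
6366.5 T = 147133 − 27816 = 119317
T ≈ 18.74 °C. Since T > 0 °C, the all-ice-melts assumption holds.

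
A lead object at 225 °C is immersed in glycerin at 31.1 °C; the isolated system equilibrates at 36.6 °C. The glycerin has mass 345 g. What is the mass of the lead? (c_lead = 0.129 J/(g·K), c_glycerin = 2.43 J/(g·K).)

m ≈ 190 g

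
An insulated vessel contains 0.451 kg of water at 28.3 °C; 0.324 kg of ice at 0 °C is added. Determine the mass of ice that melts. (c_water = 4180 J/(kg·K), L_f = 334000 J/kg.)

Heat available from the water dropping to 0 °C: 0.451×4180×28.3 = 53351 J.
To melt every bit of ice: 0.324×334000 = 108216 J.
Since 53351 < 108216 J, not all the ice melts; equilibrium is at 0 °C.
m_melt = 53351 / L_f = 0.1597 kg.

m_melted ≈ 0.16 kg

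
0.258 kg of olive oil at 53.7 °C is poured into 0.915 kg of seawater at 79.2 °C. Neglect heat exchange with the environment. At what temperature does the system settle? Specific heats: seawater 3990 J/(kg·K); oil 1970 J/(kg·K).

T_f = Σ m_i c_i T_i / Σ m_i c_i:
T_f = (3650.9*79.2 + 508.26*53.7) / (3650.9 + 508.26)
    = 316441 / 4159.1 ≈ 76.08 °C

T_f ≈ 76.1 °C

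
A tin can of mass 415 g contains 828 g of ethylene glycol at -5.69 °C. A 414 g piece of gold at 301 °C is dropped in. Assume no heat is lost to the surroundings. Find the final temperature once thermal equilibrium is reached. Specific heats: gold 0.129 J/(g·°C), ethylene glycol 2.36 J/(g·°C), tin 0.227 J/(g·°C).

Energy conservation, ΣQ = 0:
414*0.129*(T − 301) + 828*2.36*(T − (-5.69)) + 415*0.227*(T − (-5.69)) = 0
2101.7 T = 4420.5
T ≈ 2.10 °C

T_f ≈ 2.1 °C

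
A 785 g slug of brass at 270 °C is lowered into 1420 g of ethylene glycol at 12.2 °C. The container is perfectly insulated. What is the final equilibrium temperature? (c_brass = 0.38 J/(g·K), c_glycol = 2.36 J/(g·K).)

T_f ≈ 33.3 °C

Let T be the final temperature. ΣQ_i = 0:
785·0.38·(T − 270) + 1420·2.36·(T − 12.2) = 0
298.3(T − 270) + 3351.2(T − 12.2) = 0
3649.5 T = 121426
T ≈ 33.27 °C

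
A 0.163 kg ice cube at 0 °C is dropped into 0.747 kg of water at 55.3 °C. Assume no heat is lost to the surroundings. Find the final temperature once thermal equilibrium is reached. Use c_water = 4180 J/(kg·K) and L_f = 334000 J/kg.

T_f ≈ 31.1 °C

Energy conservation, ΣQ = 0:
fusion: m_ice L_f = 0.163×334000 = 54442; warm the meltwater: 681.34 T; water cools: 0.747×4180×(T − 55.3) = 3122.5(T − 55.3)
3803.8 T = 172672 − 54442 = 118230
T ≈ 31.08 °C. Since T > 0 °C, the all-ice-melts assumption holds.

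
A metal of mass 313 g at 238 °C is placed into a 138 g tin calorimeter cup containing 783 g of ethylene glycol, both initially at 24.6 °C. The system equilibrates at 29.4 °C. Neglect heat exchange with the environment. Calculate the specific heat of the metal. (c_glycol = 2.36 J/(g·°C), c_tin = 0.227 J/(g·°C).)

Net heat exchanged in the isolated system is zero:
313·c·(29.4 − 238) + 783·2.36·(29.4 − 24.6) + 138·0.227·(29.4 − 24.6) = 0
-65292 c = -9020.2
c = -9020.2/-65292 ≈ 0.1382 J/(g·°C)

c ≈ 0.138 J/(g·°C)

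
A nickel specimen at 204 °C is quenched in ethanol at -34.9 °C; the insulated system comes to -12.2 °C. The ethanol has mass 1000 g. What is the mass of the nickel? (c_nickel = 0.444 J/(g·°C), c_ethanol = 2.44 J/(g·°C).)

m ≈ 577 g

Conservation of energy gives ΣQ = 0:
m·0.444·(-12.2 − 204) + 1000·2.44·(-12.2 − (-34.9)) = 0
-95.99 m = -55388
m = -55388/-95.99 ≈ 577 g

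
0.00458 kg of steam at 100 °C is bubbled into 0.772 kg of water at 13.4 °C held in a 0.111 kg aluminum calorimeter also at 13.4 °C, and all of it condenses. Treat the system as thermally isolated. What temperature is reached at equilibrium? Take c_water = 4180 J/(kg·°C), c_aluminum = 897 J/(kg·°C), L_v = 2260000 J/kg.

T_f ≈ 17.0 °C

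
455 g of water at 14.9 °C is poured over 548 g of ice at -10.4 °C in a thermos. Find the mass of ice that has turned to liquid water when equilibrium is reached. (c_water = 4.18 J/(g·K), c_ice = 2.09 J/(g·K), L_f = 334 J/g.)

m_melted ≈ 49.2 g

Cooling the water to 0 °C releases 455×4.18×14.9 = 28338 J.
Warming the ice to 0 °C takes 548×2.09×10.4 = 11911 J, leaving 16427 J for melting.
Melting all 548 g of ice would need 548×334 = 183032 J.
16427 J < 183032 J, so only part of the ice melts and the system sits at 0 °C.
m_melt = 16427 / L_f = 49.18 g.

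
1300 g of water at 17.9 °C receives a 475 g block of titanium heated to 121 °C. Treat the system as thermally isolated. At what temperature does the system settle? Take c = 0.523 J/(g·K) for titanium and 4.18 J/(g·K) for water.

|Q_titanium| = |Q_water|:
475×0.523×(121 − T) = 1300×4.18×(T − 17.9)
248.43(121 − T) = 5434(T − 17.9)
5682.4 T = 127328  ⇒  T ≈ 22.41 °C

T_f ≈ 22.4 °C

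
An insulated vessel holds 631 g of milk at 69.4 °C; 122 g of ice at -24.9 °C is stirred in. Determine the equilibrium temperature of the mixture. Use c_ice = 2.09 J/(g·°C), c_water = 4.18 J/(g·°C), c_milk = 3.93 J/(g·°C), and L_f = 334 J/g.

T_f ≈ 41.8 °C

Conservation of energy gives ΣQ = 0:
ice -24.9→0 °C: 122×2.09×24.9 = 6349; latent heat to melt: 122×334 = 40748; warm the meltwater: 509.96 T; milk cools: 631×3.93×(T − 69.4) = 2479.8(T − 69.4)
2989.8 T = 172100 − 47097 = 125003
T ≈ 41.81 °C. Since T > 0 °C, the all-ice-melts assumption holds.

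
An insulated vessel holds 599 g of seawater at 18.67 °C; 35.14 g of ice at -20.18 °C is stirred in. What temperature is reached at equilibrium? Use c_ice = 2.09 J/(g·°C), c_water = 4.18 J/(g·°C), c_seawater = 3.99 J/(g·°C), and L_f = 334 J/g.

T_f ≈ 12.4 °C

Energy balance with sensible and latent terms:
warm ice to 0 °C: 35.14·2.09·(0 − (-20.18)) = 1482.1; fusion: m_ice L_f = 35.14·334 = 11737; warm the meltwater: 146.89 T; seawater: 2390(T − 18.67)
2536.9 T = 44621 − 13219 = 31403
T ≈ 12.38 °C. Since T > 0 °C, the all-ice-melts assumption holds.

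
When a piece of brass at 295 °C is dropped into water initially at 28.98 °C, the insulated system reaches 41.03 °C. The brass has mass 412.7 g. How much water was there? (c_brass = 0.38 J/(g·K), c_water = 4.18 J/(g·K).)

m ≈ 791 g

Heat lost by the brass = heat gained by the water:
412.7·0.38·(295 − 41.03) = m·4.18·(41.03 − 28.98)
50.37 m = 39829  ⇒  m ≈ 790.7 g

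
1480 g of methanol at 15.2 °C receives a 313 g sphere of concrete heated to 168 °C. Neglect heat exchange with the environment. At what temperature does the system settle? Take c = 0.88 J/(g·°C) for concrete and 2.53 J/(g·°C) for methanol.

T_f ≈ 25.7 °C

Heat gained plus heat lost sum to zero:
313·0.88·(T − 168) + 1480·2.53·(T − 15.2) = 0
275.44(T − 168) + 3744.4(T − 15.2) = 0
(275.44 + 3744.4) T = 275.44·168 + 3744.4·15.2
T = 103189/4019.8 ≈ 25.67 °C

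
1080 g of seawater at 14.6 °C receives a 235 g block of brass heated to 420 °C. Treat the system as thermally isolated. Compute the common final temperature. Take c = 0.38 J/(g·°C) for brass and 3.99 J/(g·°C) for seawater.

T_f ≈ 22.8 °C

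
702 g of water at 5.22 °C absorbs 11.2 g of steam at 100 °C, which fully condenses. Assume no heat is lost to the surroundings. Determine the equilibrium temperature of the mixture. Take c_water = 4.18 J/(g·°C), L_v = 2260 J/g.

Let T be the final temperature. ΣQ_i = 0:
condense steam: −11.2×2260 = −25312
  condensate cools 100→T: 11.2×4.18×(T − 100) = 46.82(T − 100)
  water warms: 702×4.18×(T − 5.22) = 2934.4(T − 5.22)
2981.2 T = 25312 + 4681.6 + 15317 = 45311
T ≈ 15.20 °C (< 100 °C, so full condensation is consistent).

T_f ≈ 15.2 °C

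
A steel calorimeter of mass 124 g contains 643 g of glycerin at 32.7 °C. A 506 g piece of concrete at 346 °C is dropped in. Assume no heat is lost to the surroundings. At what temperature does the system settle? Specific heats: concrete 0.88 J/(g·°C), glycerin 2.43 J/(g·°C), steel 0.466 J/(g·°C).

With ΣQ=0 the equilibrium temperature is the m·c-weighted mean:
T_f = (445.28·346 + 1562.5·32.7 + 57.78·32.7) / (445.28 + 1562.5 + 57.78)
    = 207050 / 2065.6 ≈ 100.24 °C

T_f ≈ 100.2 °C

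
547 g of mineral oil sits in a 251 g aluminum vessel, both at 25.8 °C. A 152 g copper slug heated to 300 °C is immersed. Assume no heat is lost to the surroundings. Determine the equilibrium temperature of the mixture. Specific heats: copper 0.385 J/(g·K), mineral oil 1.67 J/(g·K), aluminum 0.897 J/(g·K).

Net heat exchanged in the isolated system is zero:
152*0.385*(T − 300) + 547*1.67*(T − 25.8) + 251*0.897*(T − 25.8) = 0
(58.52 + 913.49 + 225.15) T = 58.52*300 + 913.49*25.8 + 225.15*25.8
T ≈ 39.20 °C

T_f ≈ 39.2 °C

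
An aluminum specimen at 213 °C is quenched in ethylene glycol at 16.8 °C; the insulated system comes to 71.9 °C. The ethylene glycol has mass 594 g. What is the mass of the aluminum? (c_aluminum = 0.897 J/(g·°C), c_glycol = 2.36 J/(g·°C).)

Heat gained plus heat lost sum to zero:
m·0.897·(71.9 − 213) + 594·2.36·(71.9 − 16.8) = 0
-126.57 m = -77241
m = -77241/-126.57 ≈ 610.3 g

m ≈ 610 g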